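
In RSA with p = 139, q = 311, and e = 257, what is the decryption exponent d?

φ(n) = (p−1)(q−1) = 138·310 = 42780.
Need d with 257·d ≡ 1 (mod 42780). Apply the extended Euclidean algorithm:
42780 = 166×257 + 118
257 = 2×118 + 21
118 = 5×21 + 13
21 = 1×13 + 8
13 = 1×8 + 5
8 = 1×5 + 3
5 = 1×3 + 2
3 = 1×2 + 1
2 = 2×1 + 0
Back-substitute:
1 = 3 − 2
1 = −5 + 2·3
1 = 2·8 − 3·5
1 = −3·13 + 5·8
1 = 5·21 − 8·13
1 = −8·118 + 45·21
1 = 45·257 − 98·118
1 = −98·42780 + 16313·257
So 257·16313 ≡ 1 (mod 42780), hence d = 16313.

16313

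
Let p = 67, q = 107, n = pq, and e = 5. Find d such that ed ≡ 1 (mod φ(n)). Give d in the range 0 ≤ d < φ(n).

φ(n) = (p−1)(q−1) = 66·106 = 6996.
Need d with 5·d ≡ 1 (mod 6996). Apply the extended Euclidean algorithm:
6996 = 1399×5 + 1
5 = 5×1 + 0
Back-substitute:
1 = 6996 − 1399·5
So 5·(-1399) ≡ 1 (mod 6996), hence d ≡ -1399 ≡ 5597 (mod 6996).

5597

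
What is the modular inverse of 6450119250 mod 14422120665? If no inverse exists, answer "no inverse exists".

no inverse exists

Euclidean algorithm on 14422120665, 6450119250:
14422120665 = 2·6450119250 + 1521882165
6450119250 = 4·1521882165 + 362590590
1521882165 = 4·362590590 + 71519805
362590590 = 5·71519805 + 4991565
71519805 = 14·4991565 + 1637895
4991565 = 3·1637895 + 77880
1637895 = 21·77880 + 2415
77880 = 32·2415 + 600
2415 = 4·600 + 15
600 = 40·15 + 0
Since gcd = 15 > 1, 6450119250 is not a unit mod 14422120665.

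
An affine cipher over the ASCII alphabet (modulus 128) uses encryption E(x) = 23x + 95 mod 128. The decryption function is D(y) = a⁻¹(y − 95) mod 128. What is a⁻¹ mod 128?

Extended Euclidean algorithm:
128 = 5*23 + 13
23 = 1*13 + 10
13 = 1*10 + 3
10 = 3*3 + 1
3 = 3*1 + 0
Since gcd(23, 128) = 1, back-substitute to write 1 as a combination:
1 = 10 − 3·3
1 = −3·13 + 4·10
1 = 4·23 − 7·13
1 = −7·128 + 39·23
So 23·39 ≡ 1 (mod 128).

39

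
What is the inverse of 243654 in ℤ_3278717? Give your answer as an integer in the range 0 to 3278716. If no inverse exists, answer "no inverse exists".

Apply the Euclidean algorithm to 3278717 and 243654:
3278717 = 13×243654 + 111215
243654 = 2×111215 + 21224
111215 = 5×21224 + 5095
21224 = 4×5095 + 844
5095 = 6×844 + 31
844 = 27×31 + 7
31 = 4×7 + 3
7 = 2×3 + 1
3 = 3×1 + 0
gcd = 1, so the inverse exists. Back-substitute:
1 = 7 − 2·3
1 = −2·31 + 9·7
1 = 9·844 − 245·31
1 = −245·5095 + 1479·844
1 = 1479·21224 − 6161·5095
1 = −6161·111215 + 32284·21224
1 = 32284·243654 − 70729·111215
1 = −70729·3278717 + 951761·243654
So 243654·951761 ≡ 1 (mod 3278717).

951761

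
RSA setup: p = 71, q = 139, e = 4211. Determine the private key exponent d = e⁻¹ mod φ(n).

φ(n) = (p−1)(q−1) = 70·138 = 9660.
Need d with 4211·d ≡ 1 (mod 9660). Apply the extended Euclidean algorithm:
9660 = 2×4211 + 1238
4211 = 3×1238 + 497
1238 = 2×497 + 244
497 = 2×244 + 9
244 = 27×9 + 1
9 = 9×1 + 0
Back-substitute:
1 = 244 − 27·9
1 = −27·497 + 55·244
1 = 55·1238 − 137·497
1 = −137·4211 + 466·1238
1 = 466·9660 − 1069·4211
So 4211·(-1069) ≡ 1 (mod 9660), hence d ≡ -1069 ≡ 8591 (mod 9660).

8591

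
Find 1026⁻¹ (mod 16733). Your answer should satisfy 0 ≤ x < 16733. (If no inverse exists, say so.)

4909

Run Euclid on (16733, 1026):
16733 = 16*1026 + 317
1026 = 3*317 + 75
317 = 4*75 + 17
75 = 4*17 + 7
17 = 2*7 + 3
7 = 2*3 + 1
3 = 3*1 + 0
gcd = 1, so the inverse exists. Back-substitute:
1 = 7 − 2·3
1 = −2·17 + 5·7
1 = 5·75 − 22·17
1 = −22·317 + 93·75
1 = 93·1026 − 301·317
1 = −301·16733 + 4909·1026
So 1026·4909 ≡ 1 (mod 16733).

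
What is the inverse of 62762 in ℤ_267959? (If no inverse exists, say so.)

250450

Extended Euclidean algorithm:
267959 = 4·62762 + 16911
62762 = 3·16911 + 12029
16911 = 1·12029 + 4882
12029 = 2·4882 + 2265
4882 = 2·2265 + 352
2265 = 6·352 + 153
352 = 2·153 + 46
153 = 3·46 + 15
46 = 3·15 + 1
15 = 15·1 + 0
gcd = 1, so the inverse exists. Back-substitute:
1 = 46 − 3·15
1 = −3·153 + 10·46
1 = 10·352 − 23·153
1 = −23·2265 + 148·352
1 = 148·4882 − 319·2265
1 = −319·12029 + 786·4882
1 = 786·16911 − 1105·12029
1 = −1105·62762 + 4101·16911
1 = 4101·267959 − 17509·62762
Hence 62762⁻¹ ≡ -17509 ≡ 250450 (mod 267959).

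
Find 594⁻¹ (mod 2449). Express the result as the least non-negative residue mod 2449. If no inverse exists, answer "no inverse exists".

gcd(2449, 594) by repeated division:
2449 = 4*594 + 73
594 = 8*73 + 10
73 = 7*10 + 3
10 = 3*3 + 1
3 = 3*1 + 0
The gcd is 1. Working backward:
1 = 10 − 3·3
1 = −3·73 + 22·10
1 = 22·594 − 179·73
1 = −179·2449 + 738·594
So 594·738 ≡ 1 (mod 2449).

738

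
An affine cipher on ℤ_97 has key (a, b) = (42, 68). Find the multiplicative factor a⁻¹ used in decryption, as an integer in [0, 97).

gcd(97, 42) by repeated division:
97 = 2*42 + 13
42 = 3*13 + 3
13 = 4*3 + 1
3 = 3*1 + 0
Since gcd(42, 97) = 1, back-substitute to write 1 as a combination:
1 = 13 − 4·3
1 = −4·42 + 13·13
1 = 13·97 − 30·42
So 42·(-30) ≡ 1 (mod 97), and -30 ≡ 67 (mod 97).

67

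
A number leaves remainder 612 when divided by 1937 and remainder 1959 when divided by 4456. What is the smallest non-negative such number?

Write x = 612 + 1937·k. Then 1937·k ≡ 1959 − 612 ≡ 1347 (mod 4456).
Need 1937⁻¹ mod 4456. Extended Euclid on (4456, 1937):
4456 = 2·1937 + 582
1937 = 3·582 + 191
582 = 3·191 + 9
191 = 21·9 + 2
9 = 4·2 + 1
2 = 2·1 + 0
Back-substitute:
1 = 9 − 4·2
1 = −4·191 + 85·9
1 = 85·582 − 259·191
1 = −259·1937 + 862·582
1 = 862·4456 − 1983·1937
1937⁻¹ ≡ 2473 (mod 4456), so k ≡ 2473·1347 ≡ 2499 (mod 4456).
x = 612 + 1937·2499 = 4841175.

4841175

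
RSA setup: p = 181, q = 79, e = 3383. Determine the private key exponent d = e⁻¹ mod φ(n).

8927

φ(n) = (p−1)(q−1) = 180·78 = 14040.
Need d with 3383·d ≡ 1 (mod 14040). Apply the extended Euclidean algorithm:
14040 = 4×3383 + 508
3383 = 6×508 + 335
508 = 1×335 + 173
335 = 1×173 + 162
173 = 1×162 + 11
162 = 14×11 + 8
11 = 1×8 + 3
8 = 2×3 + 2
3 = 1×2 + 1
2 = 2×1 + 0
Back-substitute:
1 = 3 − 2
1 = −8 + 3·3
1 = 3·11 − 4·8
1 = −4·162 + 59·11
1 = 59·173 − 63·162
1 = −63·335 + 122·173
1 = 122·508 − 185·335
1 = −185·3383 + 1232·508
1 = 1232·14040 − 5113·3383
So 3383·(-5113) ≡ 1 (mod 14040), hence d ≡ -5113 ≡ 8927 (mod 14040).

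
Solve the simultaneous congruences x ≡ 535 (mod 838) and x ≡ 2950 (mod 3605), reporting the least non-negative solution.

Write x = 535 + 838·k. Then 838·k ≡ 2950 − 535 ≡ 2415 (mod 3605).
Need 838⁻¹ mod 3605. Extended Euclid on (3605, 838):
3605 = 4·838 + 253
838 = 3·253 + 79
253 = 3·79 + 16
79 = 4·16 + 15
16 = 1·15 + 1
15 = 15·1 + 0
Back-substitute:
1 = 16 − 15
1 = −79 + 5·16
1 = 5·253 − 16·79
1 = −16·838 + 53·253
1 = 53·3605 − 228·838
838⁻¹ ≡ 3377 (mod 3605), so k ≡ 3377·2415 ≡ 945 (mod 3605).
x = 535 + 838·945 = 792445.

792445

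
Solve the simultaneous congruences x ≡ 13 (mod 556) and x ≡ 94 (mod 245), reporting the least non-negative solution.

81189

Write x = 13 + 556·k. Then 556·k ≡ 94 − 13 ≡ 81 (mod 245).
Need 556⁻¹ mod 245. Extended Euclid on (245, 66):
245 = 3·66 + 47
66 = 1·47 + 19
47 = 2·19 + 9
19 = 2·9 + 1
9 = 9·1 + 0
Back-substitute:
1 = 19 − 2·9
1 = −2·47 + 5·19
1 = 5·66 − 7·47
1 = −7·245 + 26·66
556⁻¹ ≡ 26 (mod 245), so k ≡ 26·81 ≡ 146 (mod 245).
x = 13 + 556·146 = 81189.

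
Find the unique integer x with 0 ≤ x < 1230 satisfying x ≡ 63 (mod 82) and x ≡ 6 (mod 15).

801

Write x = 63 + 82·k. Then 82·k ≡ 6 − 63 ≡ 3 (mod 15).
Need 82⁻¹ mod 15. Extended Euclid on (15, 7):
15 = 2×7 + 1
7 = 7×1 + 0
Back-substitute:
1 = 15 − 2·7
82⁻¹ ≡ 13 (mod 15), so k ≡ 13·3 ≡ 9 (mod 15).
x = 63 + 82·9 = 801.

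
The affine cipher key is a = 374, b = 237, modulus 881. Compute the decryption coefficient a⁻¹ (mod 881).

Apply the Euclidean algorithm to 881 and 374:
881 = 2·374 + 133
374 = 2·133 + 108
133 = 1·108 + 25
108 = 4·25 + 8
25 = 3·8 + 1
8 = 8·1 + 0
The gcd is 1. Working backward:
1 = 25 − 3·8
1 = −3·108 + 13·25
1 = 13·133 − 16·108
1 = −16·374 + 45·133
1 = 45·881 − 106·374
So 374·(-106) ≡ 1 (mod 881), and -106 ≡ 775 (mod 881).

775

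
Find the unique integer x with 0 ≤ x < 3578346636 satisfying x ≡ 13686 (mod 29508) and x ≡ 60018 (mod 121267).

3160763106

Write x = 13686 + 29508·k. Then 29508·k ≡ 60018 − 13686 ≡ 46332 (mod 121267).
Need 29508⁻¹ mod 121267. Extended Euclid on (121267, 29508):
121267 = 4·29508 + 3235
29508 = 9·3235 + 393
3235 = 8·393 + 91
393 = 4·91 + 29
91 = 3·29 + 4
29 = 7·4 + 1
4 = 4·1 + 0
Back-substitute:
1 = 29 − 7·4
1 = −7·91 + 22·29
1 = 22·393 − 95·91
1 = −95·3235 + 782·393
1 = 782·29508 − 7133·3235
1 = −7133·121267 + 29314·29508
29508⁻¹ ≡ 29314 (mod 121267), so k ≡ 29314·46332 ≡ 107115 (mod 121267).
x = 13686 + 29508·107115 = 3160763106.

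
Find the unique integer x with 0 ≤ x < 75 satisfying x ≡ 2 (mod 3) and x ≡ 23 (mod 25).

23

Write x = 2 + 3·k. Then 3·k ≡ 23 − 2 ≡ 21 (mod 25).
Need 3⁻¹ mod 25. Extended Euclid on (25, 3):
25 = 8×3 + 1
3 = 3×1 + 0
Back-substitute:
1 = 25 − 8·3
3⁻¹ ≡ 17 (mod 25), so k ≡ 17·21 ≡ 7 (mod 25).
x = 2 + 3·7 = 23.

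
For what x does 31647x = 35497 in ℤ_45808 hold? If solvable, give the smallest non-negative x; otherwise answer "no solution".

First find gcd(31647, 45808):
45808 = 1×31647 + 14161
31647 = 2×14161 + 3325
14161 = 4×3325 + 861
3325 = 3×861 + 742
861 = 1×742 + 119
742 = 6×119 + 28
119 = 4×28 + 7
28 = 4×7 + 0
gcd = 7 and 7 | 35497, so solutions exist. Divide through by 7: 4521x ≡ 5071 (mod 6544).
Now find 4521⁻¹ mod 6544:
6544 = 1*4521 + 2023
4521 = 2*2023 + 475
2023 = 4*475 + 123
475 = 3*123 + 106
123 = 1*106 + 17
106 = 6*17 + 4
17 = 4*4 + 1
4 = 4*1 + 0
Back-substitute:
1 = 17 − 4·4
1 = −4·106 + 25·17
1 = 25·123 − 29·106
1 = −29·475 + 112·123
1 = 112·2023 − 477·475
1 = −477·4521 + 1066·2023
1 = 1066·6544 − 1543·4521
So 4521·(-1543) ≡ 1 (mod 6544), i.e. 4521⁻¹ ≡ 5001.
Then x ≡ 5001·5071 ≡ 2071 (mod 6544); the smallest non-negative solution is x = 2071.

2071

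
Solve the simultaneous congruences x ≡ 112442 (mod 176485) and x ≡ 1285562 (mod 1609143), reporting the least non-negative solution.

16639824182

Write x = 112442 + 176485·k. Then 176485·k ≡ 1285562 − 112442 ≡ 1173120 (mod 1609143).
Need 176485⁻¹ mod 1609143. Extended Euclid on (1609143, 176485):
1609143 = 9*176485 + 20778
176485 = 8*20778 + 10261
20778 = 2*10261 + 256
10261 = 40*256 + 21
256 = 12*21 + 4
21 = 5*4 + 1
4 = 4*1 + 0
Back-substitute:
1 = 21 − 5·4
1 = −5·256 + 61·21
1 = 61·10261 − 2445·256
1 = −2445·20778 + 4951·10261
1 = 4951·176485 − 42053·20778
1 = −42053·1609143 + 383428·176485
176485⁻¹ ≡ 383428 (mod 1609143), so k ≡ 383428·1173120 ≡ 94284 (mod 1609143).
x = 112442 + 176485·94284 = 16639824182.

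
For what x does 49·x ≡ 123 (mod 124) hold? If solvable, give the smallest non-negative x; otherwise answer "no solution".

43

First find gcd(49, 124):
124 = 2*49 + 26
49 = 1*26 + 23
26 = 1*23 + 3
23 = 7*3 + 2
3 = 1*2 + 1
2 = 2*1 + 0
gcd = 1, so a unique solution mod 124 exists.
Back-substitute for the Bézout coefficients:
1 = 3 − 2
1 = −23 + 8·3
1 = 8·26 − 9·23
1 = −9·49 + 17·26
1 = 17·124 − 43·49
So 49·(-43) ≡ 1 (mod 124), giving 49⁻¹ ≡ 81.
x ≡ 49⁻¹·123 ≡ 81·123 ≡ 43 (mod 124).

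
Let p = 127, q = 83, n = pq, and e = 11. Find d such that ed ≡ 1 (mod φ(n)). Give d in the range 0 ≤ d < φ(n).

φ(n) = (p−1)(q−1) = 126·82 = 10332.
Need d with 11·d ≡ 1 (mod 10332). Apply the extended Euclidean algorithm:
10332 = 939×11 + 3
11 = 3×3 + 2
3 = 1×2 + 1
2 = 2×1 + 0
Back-substitute:
1 = 3 − 2
1 = −11 + 4·3
1 = 4·10332 − 3757·11
So 11·(-3757) ≡ 1 (mod 10332), hence d ≡ -3757 ≡ 6575 (mod 10332).

6575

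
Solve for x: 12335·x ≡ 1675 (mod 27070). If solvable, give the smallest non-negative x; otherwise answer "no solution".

55

First find gcd(12335, 27070):
27070 = 2·12335 + 2400
12335 = 5·2400 + 335
2400 = 7·335 + 55
335 = 6·55 + 5
55 = 11·5 + 0
gcd = 5 and 5 | 1675, so solutions exist. Divide through by 5: 2467x ≡ 335 (mod 5414).
Now find 2467⁻¹ mod 5414:
5414 = 2×2467 + 480
2467 = 5×480 + 67
480 = 7×67 + 11
67 = 6×11 + 1
11 = 11×1 + 0
Back-substitute:
1 = 67 − 6·11
1 = −6·480 + 43·67
1 = 43·2467 − 221·480
1 = −221·5414 + 485·2467
So 2467⁻¹ ≡ 485 (mod 5414).
Then x ≡ 485·335 ≡ 55 (mod 5414); the smallest non-negative solution is x = 55.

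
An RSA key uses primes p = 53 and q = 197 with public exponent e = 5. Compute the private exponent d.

φ(n) = (p−1)(q−1) = 52·196 = 10192.
Need d with 5·d ≡ 1 (mod 10192). Apply the extended Euclidean algorithm:
10192 = 2038×5 + 2
5 = 2×2 + 1
2 = 2×1 + 0
Back-substitute:
1 = 5 − 2·2
1 = −2·10192 + 4077·5
So 5·4077 ≡ 1 (mod 10192), hence d = 4077.

4077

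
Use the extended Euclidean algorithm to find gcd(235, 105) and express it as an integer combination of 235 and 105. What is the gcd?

5

Euclidean algorithm:
235 = 2×105 + 25
105 = 4×25 + 5
25 = 5×5 + 0
gcd(235, 105) = 5.
Express as a combination:
5 = 105 − 4·25
5 = −4·235 + 9·105
So 5 = (-4)·235 + (9)·105.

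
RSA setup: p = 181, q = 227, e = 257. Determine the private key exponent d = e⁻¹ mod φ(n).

30233

φ(n) = (p−1)(q−1) = 180·226 = 40680.
Need d with 257·d ≡ 1 (mod 40680). Apply the extended Euclidean algorithm:
40680 = 158×257 + 74
257 = 3×74 + 35
74 = 2×35 + 4
35 = 8×4 + 3
4 = 1×3 + 1
3 = 3×1 + 0
Back-substitute:
1 = 4 − 3
1 = −35 + 9·4
1 = 9·74 − 19·35
1 = −19·257 + 66·74
1 = 66·40680 − 10447·257
So 257·(-10447) ≡ 1 (mod 40680), hence d ≡ -10447 ≡ 30233 (mod 40680).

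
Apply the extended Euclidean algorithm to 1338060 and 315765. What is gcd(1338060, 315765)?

Repeated division:
1338060 = 4×315765 + 75000
315765 = 4×75000 + 15765
75000 = 4×15765 + 11940
15765 = 1×11940 + 3825
11940 = 3×3825 + 465
3825 = 8×465 + 105
465 = 4×105 + 45
105 = 2×45 + 15
45 = 3×15 + 0
gcd(1338060, 315765) = 15.
Working backward:
15 = 105 − 2·45
15 = −2·465 + 9·105
15 = 9·3825 − 74·465
15 = −74·11940 + 231·3825
15 = 231·15765 − 305·11940
15 = −305·75000 + 1451·15765
15 = 1451·315765 − 6109·75000
15 = −6109·1338060 + 25887·315765
So 15 = (-6109)·1338060 + (25887)·315765.

15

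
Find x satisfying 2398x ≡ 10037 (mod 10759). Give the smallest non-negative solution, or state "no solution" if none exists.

First find gcd(2398, 10759):
10759 = 4×2398 + 1167
2398 = 2×1167 + 64
1167 = 18×64 + 15
64 = 4×15 + 4
15 = 3×4 + 3
4 = 1×3 + 1
3 = 3×1 + 0
gcd = 1, so a unique solution mod 10759 exists.
Back-substitute for the Bézout coefficients:
1 = 4 − 3
1 = −15 + 4·4
1 = 4·64 − 17·15
1 = −17·1167 + 310·64
1 = 310·2398 − 637·1167
1 = −637·10759 + 2858·2398
So 2398·(2858) ≡ 1 (mod 10759), giving 2398⁻¹ ≡ 2858.
x ≡ 2398⁻¹·10037 ≡ 2858·10037 ≡ 2252 (mod 10759).

2252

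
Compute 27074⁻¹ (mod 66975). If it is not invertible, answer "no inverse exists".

47024

Extended Euclidean algorithm:
66975 = 2*27074 + 12827
27074 = 2*12827 + 1420
12827 = 9*1420 + 47
1420 = 30*47 + 10
47 = 4*10 + 7
10 = 1*7 + 3
7 = 2*3 + 1
3 = 3*1 + 0
Since gcd(27074, 66975) = 1, back-substitute to write 1 as a combination:
1 = 7 − 2·3
1 = −2·10 + 3·7
1 = 3·47 − 14·10
1 = −14·1420 + 423·47
1 = 423·12827 − 3821·1420
1 = −3821·27074 + 8065·12827
1 = 8065·66975 − 19951·27074
Hence 27074⁻¹ ≡ -19951 ≡ 47024 (mod 66975).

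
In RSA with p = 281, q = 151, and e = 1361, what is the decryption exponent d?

φ(n) = (p−1)(q−1) = 280·150 = 42000.
Need d with 1361·d ≡ 1 (mod 42000). Apply the extended Euclidean algorithm:
42000 = 30*1361 + 1170
1361 = 1*1170 + 191
1170 = 6*191 + 24
191 = 7*24 + 23
24 = 1*23 + 1
23 = 23*1 + 0
Back-substitute:
1 = 24 − 23
1 = −191 + 8·24
1 = 8·1170 − 49·191
1 = −49·1361 + 57·1170
1 = 57·42000 − 1759·1361
So 1361·(-1759) ≡ 1 (mod 42000), hence d ≡ -1759 ≡ 40241 (mod 42000).

40241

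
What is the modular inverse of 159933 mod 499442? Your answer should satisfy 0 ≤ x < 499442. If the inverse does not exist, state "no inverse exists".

Run Euclid on (499442, 159933):
499442 = 3×159933 + 19643
159933 = 8×19643 + 2789
19643 = 7×2789 + 120
2789 = 23×120 + 29
120 = 4×29 + 4
29 = 7×4 + 1
4 = 4×1 + 0
The gcd is 1. Working backward:
1 = 29 − 7·4
1 = −7·120 + 29·29
1 = 29·2789 − 674·120
1 = −674·19643 + 4747·2789
1 = 4747·159933 − 38650·19643
1 = −38650·499442 + 120697·159933
So 159933·120697 ≡ 1 (mod 499442).

120697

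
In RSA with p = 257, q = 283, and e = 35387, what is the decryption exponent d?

2291

φ(n) = (p−1)(q−1) = 256·282 = 72192.
Need d with 35387·d ≡ 1 (mod 72192). Apply the extended Euclidean algorithm:
72192 = 2*35387 + 1418
35387 = 24*1418 + 1355
1418 = 1*1355 + 63
1355 = 21*63 + 32
63 = 1*32 + 31
32 = 1*31 + 1
31 = 31*1 + 0
Back-substitute:
1 = 32 − 31
1 = −63 + 2·32
1 = 2·1355 − 43·63
1 = −43·1418 + 45·1355
1 = 45·35387 − 1123·1418
1 = −1123·72192 + 2291·35387
So 35387·2291 ≡ 1 (mod 72192), hence d = 2291.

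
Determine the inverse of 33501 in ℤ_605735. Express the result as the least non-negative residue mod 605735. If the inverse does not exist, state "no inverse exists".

no inverse exists

Compute gcd(33501, 605735):
605735 = 18·33501 + 2717
33501 = 12·2717 + 897
2717 = 3·897 + 26
897 = 34·26 + 13
26 = 2·13 + 0
Since gcd = 13 > 1, 33501 is not a unit mod 605735.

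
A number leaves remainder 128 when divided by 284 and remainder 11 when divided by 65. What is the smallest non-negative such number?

14896

Write x = 128 + 284·k. Then 284·k ≡ 11 − 128 ≡ 13 (mod 65).
Need 284⁻¹ mod 65. Extended Euclid on (65, 24):
65 = 2*24 + 17
24 = 1*17 + 7
17 = 2*7 + 3
7 = 2*3 + 1
3 = 3*1 + 0
Back-substitute:
1 = 7 − 2·3
1 = −2·17 + 5·7
1 = 5·24 − 7·17
1 = −7·65 + 19·24
284⁻¹ ≡ 19 (mod 65), so k ≡ 19·13 ≡ 52 (mod 65).
x = 128 + 284·52 = 14896.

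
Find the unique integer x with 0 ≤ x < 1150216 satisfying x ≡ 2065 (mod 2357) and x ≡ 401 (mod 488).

Write x = 2065 + 2357·k. Then 2357·k ≡ 401 − 2065 ≡ 288 (mod 488).
Need 2357⁻¹ mod 488. Extended Euclid on (488, 405):
488 = 1*405 + 83
405 = 4*83 + 73
83 = 1*73 + 10
73 = 7*10 + 3
10 = 3*3 + 1
3 = 3*1 + 0
Back-substitute:
1 = 10 − 3·3
1 = −3·73 + 22·10
1 = 22·83 − 25·73
1 = −25·405 + 122·83
1 = 122·488 − 147·405
2357⁻¹ ≡ 341 (mod 488), so k ≡ 341·288 ≡ 120 (mod 488).
x = 2065 + 2357·120 = 284905.

284905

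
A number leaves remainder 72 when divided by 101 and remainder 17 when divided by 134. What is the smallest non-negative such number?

Write x = 72 + 101·k. Then 101·k ≡ 17 − 72 ≡ 79 (mod 134).
Need 101⁻¹ mod 134. Extended Euclid on (134, 101):
134 = 1*101 + 33
101 = 3*33 + 2
33 = 16*2 + 1
2 = 2*1 + 0
Back-substitute:
1 = 33 − 16·2
1 = −16·101 + 49·33
1 = 49·134 − 65·101
101⁻¹ ≡ 69 (mod 134), so k ≡ 69·79 ≡ 91 (mod 134).
x = 72 + 101·91 = 9263.

9263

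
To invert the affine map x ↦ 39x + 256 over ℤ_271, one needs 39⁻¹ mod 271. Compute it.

139

Run Euclid on (271, 39):
271 = 6*39 + 37
39 = 1*37 + 2
37 = 18*2 + 1
2 = 2*1 + 0
The gcd is 1. Working backward:
1 = 37 − 18·2
1 = −18·39 + 19·37
1 = 19·271 − 132·39
So 39·(-132) ≡ 1 (mod 271), and -132 ≡ 139 (mod 271).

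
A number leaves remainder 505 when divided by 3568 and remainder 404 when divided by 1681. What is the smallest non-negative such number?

Write x = 505 + 3568·k. Then 3568·k ≡ 404 − 505 ≡ 1580 (mod 1681).
Need 3568⁻¹ mod 1681. Extended Euclid on (1681, 206):
1681 = 8×206 + 33
206 = 6×33 + 8
33 = 4×8 + 1
8 = 8×1 + 0
Back-substitute:
1 = 33 − 4·8
1 = −4·206 + 25·33
1 = 25·1681 − 204·206
3568⁻¹ ≡ 1477 (mod 1681), so k ≡ 1477·1580 ≡ 432 (mod 1681).
x = 505 + 3568·432 = 1541881.

1541881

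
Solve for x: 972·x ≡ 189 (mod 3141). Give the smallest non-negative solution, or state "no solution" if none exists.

165

First find gcd(972, 3141):
3141 = 3·972 + 225
972 = 4·225 + 72
225 = 3·72 + 9
72 = 8·9 + 0
gcd = 9 and 9 | 189, so solutions exist. Divide through by 9: 108x ≡ 21 (mod 349).
Now find 108⁻¹ mod 349:
349 = 3·108 + 25
108 = 4·25 + 8
25 = 3·8 + 1
8 = 8·1 + 0
Back-substitute:
1 = 25 − 3·8
1 = −3·108 + 13·25
1 = 13·349 − 42·108
So 108·(-42) ≡ 1 (mod 349), i.e. 108⁻¹ ≡ 307.
Then x ≡ 307·21 ≡ 165 (mod 349); the smallest non-negative solution is x = 165.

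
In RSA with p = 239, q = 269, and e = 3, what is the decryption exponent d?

42523

φ(n) = (p−1)(q−1) = 238·268 = 63784.
Need d with 3·d ≡ 1 (mod 63784). Apply the extended Euclidean algorithm:
63784 = 21261×3 + 1
3 = 3×1 + 0
Back-substitute:
1 = 63784 − 21261·3
So 3·(-21261) ≡ 1 (mod 63784), hence d ≡ -21261 ≡ 42523 (mod 63784).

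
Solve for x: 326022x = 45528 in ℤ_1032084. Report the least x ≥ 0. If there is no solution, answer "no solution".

158446

First find gcd(326022, 1032084):
1032084 = 3×326022 + 54018
326022 = 6×54018 + 1914
54018 = 28×1914 + 426
1914 = 4×426 + 210
426 = 2×210 + 6
210 = 35×6 + 0
gcd = 6 and 6 | 45528, so solutions exist. Divide through by 6: 54337x ≡ 7588 (mod 172014).
Now find 54337⁻¹ mod 172014:
172014 = 3*54337 + 9003
54337 = 6*9003 + 319
9003 = 28*319 + 71
319 = 4*71 + 35
71 = 2*35 + 1
35 = 35*1 + 0
Back-substitute:
1 = 71 − 2·35
1 = −2·319 + 9·71
1 = 9·9003 − 254·319
1 = −254·54337 + 1533·9003
1 = 1533·172014 − 4853·54337
So 54337·(-4853) ≡ 1 (mod 172014), i.e. 54337⁻¹ ≡ 167161.
Then x ≡ 167161·7588 ≡ 158446 (mod 172014); the smallest non-negative solution is x = 158446.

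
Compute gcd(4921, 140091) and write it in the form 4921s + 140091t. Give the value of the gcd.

7

Repeated division:
140091 = 28*4921 + 2303
4921 = 2*2303 + 315
2303 = 7*315 + 98
315 = 3*98 + 21
98 = 4*21 + 14
21 = 1*14 + 7
14 = 2*7 + 0
gcd(4921, 140091) = 7.
Back-substituting:
7 = 21 − 14
7 = −98 + 5·21
7 = 5·315 − 16·98
7 = −16·2303 + 117·315
7 = 117·4921 − 250·2303
7 = −250·140091 + 7117·4921
So 7 = (-250)·140091 + (7117)·4921.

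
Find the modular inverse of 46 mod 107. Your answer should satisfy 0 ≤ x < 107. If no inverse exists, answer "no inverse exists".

7

gcd(107, 46) by repeated division:
107 = 2×46 + 15
46 = 3×15 + 1
15 = 15×1 + 0
The gcd is 1. Working backward:
1 = 46 − 3·15
1 = −3·107 + 7·46
So 46·7 ≡ 1 (mod 107).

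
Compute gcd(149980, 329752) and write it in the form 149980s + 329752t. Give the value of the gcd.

4

Apply Euclid's algorithm to 329752 and 149980:
329752 = 2*149980 + 29792
149980 = 5*29792 + 1020
29792 = 29*1020 + 212
1020 = 4*212 + 172
212 = 1*172 + 40
172 = 4*40 + 12
40 = 3*12 + 4
12 = 3*4 + 0
gcd(149980, 329752) = 4.
Working backward:
4 = 40 − 3·12
4 = −3·172 + 13·40
4 = 13·212 − 16·172
4 = −16·1020 + 77·212
4 = 77·29792 − 2249·1020
4 = −2249·149980 + 11322·29792
4 = 11322·329752 − 24893·149980
So 4 = (11322)·329752 + (-24893)·149980.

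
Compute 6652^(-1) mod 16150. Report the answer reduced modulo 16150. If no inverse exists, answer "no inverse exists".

Compute gcd(6652, 16150):
16150 = 2*6652 + 2846
6652 = 2*2846 + 960
2846 = 2*960 + 926
960 = 1*926 + 34
926 = 27*34 + 8
34 = 4*8 + 2
8 = 4*2 + 0
Since gcd = 2 > 1, 6652 is not a unit mod 16150.

no inverse exists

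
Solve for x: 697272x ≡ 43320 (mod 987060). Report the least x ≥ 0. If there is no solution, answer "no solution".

11390

First find gcd(697272, 987060):
987060 = 1×697272 + 289788
697272 = 2×289788 + 117696
289788 = 2×117696 + 54396
117696 = 2×54396 + 8904
54396 = 6×8904 + 972
8904 = 9×972 + 156
972 = 6×156 + 36
156 = 4×36 + 12
36 = 3×12 + 0
gcd = 12 and 12 | 43320, so solutions exist. Divide through by 12: 58106x ≡ 3610 (mod 82255).
Now find 58106⁻¹ mod 82255:
82255 = 1*58106 + 24149
58106 = 2*24149 + 9808
24149 = 2*9808 + 4533
9808 = 2*4533 + 742
4533 = 6*742 + 81
742 = 9*81 + 13
81 = 6*13 + 3
13 = 4*3 + 1
3 = 3*1 + 0
Back-substitute:
1 = 13 − 4·3
1 = −4·81 + 25·13
1 = 25·742 − 229·81
1 = −229·4533 + 1399·742
1 = 1399·9808 − 3027·4533
1 = −3027·24149 + 7453·9808
1 = 7453·58106 − 17933·24149
1 = −17933·82255 + 25386·58106
So 58106⁻¹ ≡ 25386 (mod 82255).
Then x ≡ 25386·3610 ≡ 11390 (mod 82255); the smallest non-negative solution is x = 11390.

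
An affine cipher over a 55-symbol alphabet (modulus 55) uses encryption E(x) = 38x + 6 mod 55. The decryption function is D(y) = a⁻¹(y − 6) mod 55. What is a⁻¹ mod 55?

42

Run Euclid on (55, 38):
55 = 1·38 + 17
38 = 2·17 + 4
17 = 4·4 + 1
4 = 4·1 + 0
gcd = 1, so the inverse exists. Back-substitute:
1 = 17 − 4·4
1 = −4·38 + 9·17
1 = 9·55 − 13·38
Thus 38·(-13) ≡ 1 (mod 55); reducing, -13 mod 55 = 42.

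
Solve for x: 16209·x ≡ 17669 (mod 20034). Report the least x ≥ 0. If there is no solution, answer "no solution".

no solution

gcd(16209, 20034):
20034 = 1·16209 + 3825
16209 = 4·3825 + 909
3825 = 4·909 + 189
909 = 4·189 + 153
189 = 1·153 + 36
153 = 4·36 + 9
36 = 4·9 + 0
gcd = 9, but 9 ∤ 17669, so the congruence has no solution.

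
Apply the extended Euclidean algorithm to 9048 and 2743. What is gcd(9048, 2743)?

13

Apply Euclid's algorithm to 9048 and 2743:
9048 = 3*2743 + 819
2743 = 3*819 + 286
819 = 2*286 + 247
286 = 1*247 + 39
247 = 6*39 + 13
39 = 3*13 + 0
gcd(9048, 2743) = 13.
Back-substituting:
13 = 247 − 6·39
13 = −6·286 + 7·247
13 = 7·819 − 20·286
13 = −20·2743 + 67·819
13 = 67·9048 − 221·2743
So 13 = (67)·9048 + (-221)·2743.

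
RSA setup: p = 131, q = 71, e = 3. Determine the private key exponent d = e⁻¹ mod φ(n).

6067

φ(n) = (p−1)(q−1) = 130·70 = 9100.
Need d with 3·d ≡ 1 (mod 9100). Apply the extended Euclidean algorithm:
9100 = 3033·3 + 1
3 = 3·1 + 0
Back-substitute:
1 = 9100 − 3033·3
So 3·(-3033) ≡ 1 (mod 9100), hence d ≡ -3033 ≡ 6067 (mod 9100).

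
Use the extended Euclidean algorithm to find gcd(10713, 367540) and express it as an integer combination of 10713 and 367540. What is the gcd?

1

Repeated division:
367540 = 34*10713 + 3298
10713 = 3*3298 + 819
3298 = 4*819 + 22
819 = 37*22 + 5
22 = 4*5 + 2
5 = 2*2 + 1
2 = 2*1 + 0
gcd(10713, 367540) = 1.
Express as a combination:
1 = 5 − 2·2
1 = −2·22 + 9·5
1 = 9·819 − 335·22
1 = −335·3298 + 1349·819
1 = 1349·10713 − 4382·3298
1 = −4382·367540 + 150337·10713
So 1 = (-4382)·367540 + (150337)·10713.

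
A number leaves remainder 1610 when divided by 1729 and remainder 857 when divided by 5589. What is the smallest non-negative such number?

660359

Write x = 1610 + 1729·k. Then 1729·k ≡ 857 − 1610 ≡ 4836 (mod 5589).
Need 1729⁻¹ mod 5589. Extended Euclid on (5589, 1729):
5589 = 3·1729 + 402
1729 = 4·402 + 121
402 = 3·121 + 39
121 = 3·39 + 4
39 = 9·4 + 3
4 = 1·3 + 1
3 = 3·1 + 0
Back-substitute:
1 = 4 − 3
1 = −39 + 10·4
1 = 10·121 − 31·39
1 = −31·402 + 103·121
1 = 103·1729 − 443·402
1 = −443·5589 + 1432·1729
1729⁻¹ ≡ 1432 (mod 5589), so k ≡ 1432·4836 ≡ 381 (mod 5589).
x = 1610 + 1729·381 = 660359.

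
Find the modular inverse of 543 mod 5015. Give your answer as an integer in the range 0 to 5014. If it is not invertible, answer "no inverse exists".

3722

Extended Euclidean algorithm:
5015 = 9·543 + 128
543 = 4·128 + 31
128 = 4·31 + 4
31 = 7·4 + 3
4 = 1·3 + 1
3 = 3·1 + 0
Since gcd(543, 5015) = 1, back-substitute to write 1 as a combination:
1 = 4 − 3
1 = −31 + 8·4
1 = 8·128 − 33·31
1 = −33·543 + 140·128
1 = 140·5015 − 1293·543
Thus 543·(-1293) ≡ 1 (mod 5015); reducing, -1293 mod 5015 = 3722.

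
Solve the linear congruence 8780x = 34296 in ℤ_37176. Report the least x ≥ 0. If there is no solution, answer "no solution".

First find gcd(8780, 37176):
37176 = 4*8780 + 2056
8780 = 4*2056 + 556
2056 = 3*556 + 388
556 = 1*388 + 168
388 = 2*168 + 52
168 = 3*52 + 12
52 = 4*12 + 4
12 = 3*4 + 0
gcd = 4 and 4 | 34296, so solutions exist. Divide through by 4: 2195x ≡ 8574 (mod 9294).
Now find 2195⁻¹ mod 9294:
9294 = 4·2195 + 514
2195 = 4·514 + 139
514 = 3·139 + 97
139 = 1·97 + 42
97 = 2·42 + 13
42 = 3·13 + 3
13 = 4·3 + 1
3 = 3·1 + 0
Back-substitute:
1 = 13 − 4·3
1 = −4·42 + 13·13
1 = 13·97 − 30·42
1 = −30·139 + 43·97
1 = 43·514 − 159·139
1 = −159·2195 + 679·514
1 = 679·9294 − 2875·2195
So 2195·(-2875) ≡ 1 (mod 9294), i.e. 2195⁻¹ ≡ 6419.
Then x ≡ 6419·8574 ≡ 6732 (mod 9294); the smallest non-negative solution is x = 6732.

6732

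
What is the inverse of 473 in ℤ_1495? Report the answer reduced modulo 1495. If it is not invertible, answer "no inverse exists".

177

gcd(1495, 473) by repeated division:
1495 = 3·473 + 76
473 = 6·76 + 17
76 = 4·17 + 8
17 = 2·8 + 1
8 = 8·1 + 0
gcd = 1, so the inverse exists. Back-substitute:
1 = 17 − 2·8
1 = −2·76 + 9·17
1 = 9·473 − 56·76
1 = −56·1495 + 177·473
So 473·177 ≡ 1 (mod 1495).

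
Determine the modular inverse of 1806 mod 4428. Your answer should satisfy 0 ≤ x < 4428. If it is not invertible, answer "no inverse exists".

no inverse exists

Euclidean algorithm on 4428, 1806:
4428 = 2·1806 + 816
1806 = 2·816 + 174
816 = 4·174 + 120
174 = 1·120 + 54
120 = 2·54 + 12
54 = 4·12 + 6
12 = 2·6 + 0
The gcd is 6, not 1, hence no inverse exists.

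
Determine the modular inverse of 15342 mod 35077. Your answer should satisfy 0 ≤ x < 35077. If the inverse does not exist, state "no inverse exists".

gcd(35077, 15342) by repeated division:
35077 = 2*15342 + 4393
15342 = 3*4393 + 2163
4393 = 2*2163 + 67
2163 = 32*67 + 19
67 = 3*19 + 10
19 = 1*10 + 9
10 = 1*9 + 1
9 = 9*1 + 0
Since gcd(15342, 35077) = 1, back-substitute to write 1 as a combination:
1 = 10 − 9
1 = −19 + 2·10
1 = 2·67 − 7·19
1 = −7·2163 + 226·67
1 = 226·4393 − 459·2163
1 = −459·15342 + 1603·4393
1 = 1603·35077 − 3665·15342
Hence 15342⁻¹ ≡ -3665 ≡ 31412 (mod 35077).

31412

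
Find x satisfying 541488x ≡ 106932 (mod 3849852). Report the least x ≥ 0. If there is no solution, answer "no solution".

First find gcd(541488, 3849852):
3849852 = 7×541488 + 59436
541488 = 9×59436 + 6564
59436 = 9×6564 + 360
6564 = 18×360 + 84
360 = 4×84 + 24
84 = 3×24 + 12
24 = 2×12 + 0
gcd = 12 and 12 | 106932, so solutions exist. Divide through by 12: 45124x ≡ 8911 (mod 320821).
Now find 45124⁻¹ mod 320821:
320821 = 7×45124 + 4953
45124 = 9×4953 + 547
4953 = 9×547 + 30
547 = 18×30 + 7
30 = 4×7 + 2
7 = 3×2 + 1
2 = 2×1 + 0
Back-substitute:
1 = 7 − 3·2
1 = −3·30 + 13·7
1 = 13·547 − 237·30
1 = −237·4953 + 2146·547
1 = 2146·45124 − 19551·4953
1 = −19551·320821 + 139003·45124
So 45124⁻¹ ≡ 139003 (mod 320821).
Then x ≡ 139003·8911 ≡ 286673 (mod 320821); the smallest non-negative solution is x = 286673.

286673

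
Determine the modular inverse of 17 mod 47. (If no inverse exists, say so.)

36

Apply the Euclidean algorithm to 47 and 17:
47 = 2·17 + 13
17 = 1·13 + 4
13 = 3·4 + 1
4 = 4·1 + 0
gcd = 1, so the inverse exists. Back-substitute:
1 = 13 − 3·4
1 = −3·17 + 4·13
1 = 4·47 − 11·17
Thus 17·(-11) ≡ 1 (mod 47); reducing, -11 mod 47 = 36.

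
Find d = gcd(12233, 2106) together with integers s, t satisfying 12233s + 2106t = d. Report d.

13

Euclidean algorithm:
12233 = 5·2106 + 1703
2106 = 1·1703 + 403
1703 = 4·403 + 91
403 = 4·91 + 39
91 = 2·39 + 13
39 = 3·13 + 0
gcd(12233, 2106) = 13.
Express as a combination:
13 = 91 − 2·39
13 = −2·403 + 9·91
13 = 9·1703 − 38·403
13 = −38·2106 + 47·1703
13 = 47·12233 − 273·2106
So 13 = (47)·12233 + (-273)·2106.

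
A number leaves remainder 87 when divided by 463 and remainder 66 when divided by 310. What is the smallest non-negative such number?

Write x = 87 + 463·k. Then 463·k ≡ 66 − 87 ≡ 289 (mod 310).
Need 463⁻¹ mod 310. Extended Euclid on (310, 153):
310 = 2×153 + 4
153 = 38×4 + 1
4 = 4×1 + 0
Back-substitute:
1 = 153 − 38·4
1 = −38·310 + 77·153
463⁻¹ ≡ 77 (mod 310), so k ≡ 77·289 ≡ 243 (mod 310).
x = 87 + 463·243 = 112596.

112596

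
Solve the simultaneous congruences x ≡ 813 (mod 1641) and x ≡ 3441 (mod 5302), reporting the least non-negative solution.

6922551

Write x = 813 + 1641·k. Then 1641·k ≡ 3441 − 813 ≡ 2628 (mod 5302).
Need 1641⁻¹ mod 5302. Extended Euclid on (5302, 1641):
5302 = 3*1641 + 379
1641 = 4*379 + 125
379 = 3*125 + 4
125 = 31*4 + 1
4 = 4*1 + 0
Back-substitute:
1 = 125 − 31·4
1 = −31·379 + 94·125
1 = 94·1641 − 407·379
1 = −407·5302 + 1315·1641
1641⁻¹ ≡ 1315 (mod 5302), so k ≡ 1315·2628 ≡ 4218 (mod 5302).
x = 813 + 1641·4218 = 6922551.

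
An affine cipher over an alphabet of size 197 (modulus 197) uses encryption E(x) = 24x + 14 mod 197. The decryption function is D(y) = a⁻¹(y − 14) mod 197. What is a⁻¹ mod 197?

Apply the Euclidean algorithm to 197 and 24:
197 = 8×24 + 5
24 = 4×5 + 4
5 = 1×4 + 1
4 = 4×1 + 0
The gcd is 1. Working backward:
1 = 5 − 4
1 = −24 + 5·5
1 = 5·197 − 41·24
Hence 24⁻¹ ≡ -41 ≡ 156 (mod 197).

156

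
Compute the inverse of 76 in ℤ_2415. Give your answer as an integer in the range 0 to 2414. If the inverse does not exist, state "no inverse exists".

Extended Euclidean algorithm:
2415 = 31·76 + 59
76 = 1·59 + 17
59 = 3·17 + 8
17 = 2·8 + 1
8 = 8·1 + 0
Since gcd(76, 2415) = 1, back-substitute to write 1 as a combination:
1 = 17 − 2·8
1 = −2·59 + 7·17
1 = 7·76 − 9·59
1 = −9·2415 + 286·76
So 76·286 ≡ 1 (mod 2415).

286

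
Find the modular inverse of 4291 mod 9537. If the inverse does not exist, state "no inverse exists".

gcd(9537, 4291) by repeated division:
9537 = 2×4291 + 955
4291 = 4×955 + 471
955 = 2×471 + 13
471 = 36×13 + 3
13 = 4×3 + 1
3 = 3×1 + 0
The gcd is 1. Working backward:
1 = 13 − 4·3
1 = −4·471 + 145·13
1 = 145·955 − 294·471
1 = −294·4291 + 1321·955
1 = 1321·9537 − 2936·4291
Hence 4291⁻¹ ≡ -2936 ≡ 6601 (mod 9537).

6601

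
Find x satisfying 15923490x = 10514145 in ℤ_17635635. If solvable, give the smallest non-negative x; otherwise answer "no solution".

1082588

First find gcd(15923490, 17635635):
17635635 = 1·15923490 + 1712145
15923490 = 9·1712145 + 514185
1712145 = 3·514185 + 169590
514185 = 3·169590 + 5415
169590 = 31·5415 + 1725
5415 = 3·1725 + 240
1725 = 7·240 + 45
240 = 5·45 + 15
45 = 3·15 + 0
gcd = 15 and 15 | 10514145, so solutions exist. Divide through by 15: 1061566x ≡ 700943 (mod 1175709).
Now find 1061566⁻¹ mod 1175709:
1175709 = 1·1061566 + 114143
1061566 = 9·114143 + 34279
114143 = 3·34279 + 11306
34279 = 3·11306 + 361
11306 = 31·361 + 115
361 = 3·115 + 16
115 = 7·16 + 3
16 = 5·3 + 1
3 = 3·1 + 0
Back-substitute:
1 = 16 − 5·3
1 = −5·115 + 36·16
1 = 36·361 − 113·115
1 = −113·11306 + 3539·361
1 = 3539·34279 − 10730·11306
1 = −10730·114143 + 35729·34279
1 = 35729·1061566 − 332291·114143
1 = −332291·1175709 + 368020·1061566
So 1061566⁻¹ ≡ 368020 (mod 1175709).
Then x ≡ 368020·700943 ≡ 1082588 (mod 1175709); the smallest non-negative solution is x = 1082588.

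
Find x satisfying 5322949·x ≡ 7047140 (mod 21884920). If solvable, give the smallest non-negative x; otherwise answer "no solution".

7789060

First find gcd(5322949, 21884920):
21884920 = 4·5322949 + 593124
5322949 = 8·593124 + 577957
593124 = 1·577957 + 15167
577957 = 38·15167 + 1611
15167 = 9·1611 + 668
1611 = 2·668 + 275
668 = 2·275 + 118
275 = 2·118 + 39
118 = 3·39 + 1
39 = 39·1 + 0
gcd = 1, so a unique solution mod 21884920 exists.
Back-substitute for the Bézout coefficients:
1 = 118 − 3·39
1 = −3·275 + 7·118
1 = 7·668 − 17·275
1 = −17·1611 + 41·668
1 = 41·15167 − 386·1611
1 = −386·577957 + 14709·15167
1 = 14709·593124 − 15095·577957
1 = −15095·5322949 + 135469·593124
1 = 135469·21884920 − 556971·5322949
So 5322949·(-556971) ≡ 1 (mod 21884920), giving 5322949⁻¹ ≡ 21327949.
x ≡ 5322949⁻¹·7047140 ≡ 21327949·7047140 ≡ 7789060 (mod 21884920).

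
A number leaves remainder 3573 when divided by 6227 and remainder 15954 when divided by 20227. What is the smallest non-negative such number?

Write x = 3573 + 6227·k. Then 6227·k ≡ 15954 − 3573 ≡ 12381 (mod 20227).
Need 6227⁻¹ mod 20227. Extended Euclid on (20227, 6227):
20227 = 3*6227 + 1546
6227 = 4*1546 + 43
1546 = 35*43 + 41
43 = 1*41 + 2
41 = 20*2 + 1
2 = 2*1 + 0
Back-substitute:
1 = 41 − 20·2
1 = −20·43 + 21·41
1 = 21·1546 − 755·43
1 = −755·6227 + 3041·1546
1 = 3041·20227 − 9878·6227
6227⁻¹ ≡ 10349 (mod 20227), so k ≡ 10349·12381 ≡ 13151 (mod 20227).
x = 3573 + 6227·13151 = 81894850.

81894850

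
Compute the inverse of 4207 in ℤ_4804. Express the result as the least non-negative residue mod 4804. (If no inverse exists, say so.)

515

Run Euclid on (4804, 4207):
4804 = 1×4207 + 597
4207 = 7×597 + 28
597 = 21×28 + 9
28 = 3×9 + 1
9 = 9×1 + 0
gcd = 1, so the inverse exists. Back-substitute:
1 = 28 − 3·9
1 = −3·597 + 64·28
1 = 64·4207 − 451·597
1 = −451·4804 + 515·4207
So 4207·515 ≡ 1 (mod 4804).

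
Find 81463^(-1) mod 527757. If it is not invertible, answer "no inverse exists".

Run Euclid on (527757, 81463):
527757 = 6*81463 + 38979
81463 = 2*38979 + 3505
38979 = 11*3505 + 424
3505 = 8*424 + 113
424 = 3*113 + 85
113 = 1*85 + 28
85 = 3*28 + 1
28 = 28*1 + 0
gcd = 1, so the inverse exists. Back-substitute:
1 = 85 − 3·28
1 = −3·113 + 4·85
1 = 4·424 − 15·113
1 = −15·3505 + 124·424
1 = 124·38979 − 1379·3505
1 = −1379·81463 + 2882·38979
1 = 2882·527757 − 18671·81463
Hence 81463⁻¹ ≡ -18671 ≡ 509086 (mod 527757).

509086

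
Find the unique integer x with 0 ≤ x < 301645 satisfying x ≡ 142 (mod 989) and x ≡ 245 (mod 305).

Write x = 142 + 989·k. Then 989·k ≡ 245 − 142 ≡ 103 (mod 305).
Need 989⁻¹ mod 305. Extended Euclid on (305, 74):
305 = 4×74 + 9
74 = 8×9 + 2
9 = 4×2 + 1
2 = 2×1 + 0
Back-substitute:
1 = 9 − 4·2
1 = −4·74 + 33·9
1 = 33·305 − 136·74
989⁻¹ ≡ 169 (mod 305), so k ≡ 169·103 ≡ 22 (mod 305).
x = 142 + 989·22 = 21900.

21900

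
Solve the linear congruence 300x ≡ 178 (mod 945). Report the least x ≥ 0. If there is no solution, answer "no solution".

gcd(300, 945):
945 = 3·300 + 45
300 = 6·45 + 30
45 = 1·30 + 15
30 = 2·15 + 0
gcd = 15, but 15 ∤ 178, so the congruence has no solution.

no solution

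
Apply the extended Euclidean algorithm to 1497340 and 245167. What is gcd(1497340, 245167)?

Apply Euclid's algorithm to 1497340 and 245167:
1497340 = 6×245167 + 26338
245167 = 9×26338 + 8125
26338 = 3×8125 + 1963
8125 = 4×1963 + 273
1963 = 7×273 + 52
273 = 5×52 + 13
52 = 4×13 + 0
gcd(1497340, 245167) = 13.
Back-substituting:
13 = 273 − 5·52
13 = −5·1963 + 36·273
13 = 36·8125 − 149·1963
13 = −149·26338 + 483·8125
13 = 483·245167 − 4496·26338
13 = −4496·1497340 + 27459·245167
So 13 = (-4496)·1497340 + (27459)·245167.

13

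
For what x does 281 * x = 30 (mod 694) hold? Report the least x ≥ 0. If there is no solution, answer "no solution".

First find gcd(281, 694):
694 = 2×281 + 132
281 = 2×132 + 17
132 = 7×17 + 13
17 = 1×13 + 4
13 = 3×4 + 1
4 = 4×1 + 0
gcd = 1, so a unique solution mod 694 exists.
Back-substitute for the Bézout coefficients:
1 = 13 − 3·4
1 = −3·17 + 4·13
1 = 4·132 − 31·17
1 = −31·281 + 66·132
1 = 66·694 − 163·281
So 281·(-163) ≡ 1 (mod 694), giving 281⁻¹ ≡ 531.
x ≡ 281⁻¹·30 ≡ 531·30 ≡ 662 (mod 694).

662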